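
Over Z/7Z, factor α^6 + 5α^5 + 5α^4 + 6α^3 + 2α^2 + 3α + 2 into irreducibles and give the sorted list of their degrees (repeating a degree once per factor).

6

Write f(α) = α^6 + 5α^5 + 5α^4 + 6α^3 + 2α^2 + 3α + 2.
Complete factorization: f(α) = (α^6 + 5α^5 + 5α^4 + 6α^3 + 2α^2 + 3α + 2).
Factor degrees with multiplicity: 6 = 6.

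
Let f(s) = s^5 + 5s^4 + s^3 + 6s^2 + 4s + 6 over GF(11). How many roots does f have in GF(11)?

Evaluate at each of the 11 elements of GF(11):
f(0) = 6; f(1) = 1; f(2) = 4; f(3) = 10; f(4) = 0 → root; f(5) = 6; f(6) = 0 → root; f(7) = 3; f(8) = 7; f(9) = 7; f(10) = 0 → root.
Roots: {4, 6, 10}.

3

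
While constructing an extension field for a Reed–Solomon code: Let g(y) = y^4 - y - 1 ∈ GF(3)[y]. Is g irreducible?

Yes

Check for roots in GF(3): g(0) = 2; g(1) = 2; g(2) = 1.
No roots, so no linear factors.
Monic irreducibles of degree 2 over GF(3): y^2 + 1, y^2 + y - 1, y^2 - y - 1.
None of them divide g (all give nonzero remainder).
No irreducible factor of degree ≤ 2 exists, so g is irreducible over GF(3).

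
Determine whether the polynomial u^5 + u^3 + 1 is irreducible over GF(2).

Write g(u) = u^5 + u^3 + 1.
Check for roots in GF(2): g(0) = 1; g(1) = 1.
No roots, so no linear factors.
Monic irreducibles of degree 2 over GF(2): u^2 + u + 1.
None of them divide g (all give nonzero remainder).
No irreducible factor of degree ≤ 2 exists, so g is irreducible over GF(2).

Yes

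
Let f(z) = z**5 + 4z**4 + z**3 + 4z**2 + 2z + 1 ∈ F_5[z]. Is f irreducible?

Check for roots in F_5: f(0) = 1; f(1) = 3; f(2) = 0 → root; f(3) = 2; f(4) = 0 → root.
f(2) = 0, so (z − 2) divides f(z); f is reducible.

No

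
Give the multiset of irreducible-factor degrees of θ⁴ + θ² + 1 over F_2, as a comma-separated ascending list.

Write f(θ) = θ⁴ + θ² + 1.
Roots in F_2: f(0) = 1; f(1) = 1.
Complete factorization: f(θ) = (θ² + θ + 1)^2.
Factor degrees with multiplicity: 2 + 2 = 4.

2, 2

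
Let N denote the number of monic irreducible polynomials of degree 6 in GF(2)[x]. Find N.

9

Gauss's count: N_{2}(6) = (1/6) Σ_{d|6} μ(6/d)·2^d.
Divisors of 6: 1, 2, 3, 6; μ(6/d) for each: 1, -1, -1, 1.
Σ = 2^1 − 2^2 − 2^3 + 2^6 = 54.
N = 54/6 = 9.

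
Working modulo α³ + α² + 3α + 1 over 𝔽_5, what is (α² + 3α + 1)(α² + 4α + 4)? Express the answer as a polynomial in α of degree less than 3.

3α^2 + 2α + 3

Multiply in 𝔽_5[α]: (α² + 3α + 1)·(α² + 4α + 4) = α⁴ + 2α³ + 2α² + α + 4.
Reduce using α³ ≡ 4α² + 2α + 4 (mod α³ + α² + 3α + 1).
Reduced: 3α² + 2α + 3.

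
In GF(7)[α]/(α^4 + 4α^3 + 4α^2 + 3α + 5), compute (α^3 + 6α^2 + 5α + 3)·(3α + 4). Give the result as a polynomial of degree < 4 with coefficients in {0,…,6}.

3α^3 + 6α^2 + 6α + 4

Multiply in GF(7)[α]: (α^3 + 6α^2 + 5α + 3)·(3α + 4) = 3α^4 + α^3 + 4α^2 + α + 5.
Reduce using α^4 ≡ 3α^3 + 3α^2 + 4α + 2 (mod α^4 + 4α^3 + 4α^2 + 3α + 5).
Reduced: 3α^3 + 6α^2 + 6α + 4.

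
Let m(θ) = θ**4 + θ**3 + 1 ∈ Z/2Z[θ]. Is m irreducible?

Check for roots in Z/2Z: m(0) = 1; m(1) = 1.
No roots, so no linear factors.
Monic irreducibles of degree 2 over GF(2): θ**2 + θ + 1.
None of them divide m (all give nonzero remainder).
No irreducible factor of degree ≤ 2 exists, so m is irreducible over GF(2).

Yes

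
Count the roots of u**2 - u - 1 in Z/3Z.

Write h(u) = u**2 - u - 1.
Evaluate at each of the 3 elements of Z/3Z:
h(0) = 2; h(1) = 2; h(2) = 1.
No element is a root.

0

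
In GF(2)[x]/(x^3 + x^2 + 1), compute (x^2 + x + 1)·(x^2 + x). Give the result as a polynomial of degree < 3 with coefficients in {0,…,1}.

Multiply in GF(2)[x]: (x^2 + x + 1)·(x^2 + x) = x^4 + x.
Reduce using x^3 ≡ x^2 + 1 (mod x^3 + x^2 + 1).
Reduced: x^2 + 1.

x^2 + 1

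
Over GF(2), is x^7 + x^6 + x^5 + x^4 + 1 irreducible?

Yes

Write P(x) = x^7 + x^6 + x^5 + x^4 + 1.
Check for roots in GF(2): P(0) = 1; P(1) = 1.
No roots, so no linear factors.
Monic irreducibles of degree 2 over GF(2): x^2 + x + 1.
None of them divide P (all give nonzero remainder).
Monic irreducibles of degree 3 over GF(2): x^3 + x + 1, x^3 + x^2 + 1.
None of them divide P (all give nonzero remainder).
No irreducible factor of degree ≤ 3 exists, so P is irreducible over GF(2).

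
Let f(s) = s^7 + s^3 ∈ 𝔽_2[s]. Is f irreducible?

Check for roots in 𝔽_2: f(0) = 0 → root; f(1) = 0 → root.
f(0) = 0, so (s) divides f(s); f is reducible.

No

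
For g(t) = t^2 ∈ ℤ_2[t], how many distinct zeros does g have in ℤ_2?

1

Evaluate at each of the 2 elements of ℤ_2:
g(0) = 0 → root; g(1) = 1.
Roots: {0}.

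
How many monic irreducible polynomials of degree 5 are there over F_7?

x^(7^5) − x is the product of all monic irreducibles of degree dividing 5; Möbius inversion gives N = (1/5) Σ μ(5/d)·7^d.
Divisors of 5: 1, 5; μ(5/d) for each: -1, 1.
Σ = − 7^1 + 7^5 = 16800.
N = 16800/5 = 3360.

3360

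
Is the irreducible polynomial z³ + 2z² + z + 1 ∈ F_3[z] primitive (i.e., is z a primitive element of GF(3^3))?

Write f(z) = z³ + 2z² + z + 1.
|GF(3^3)^×| = 3^3 − 1 = 26. Prime factorization: 26 = 2·13.
f is primitive ⇔ z has order 26 in GF(3)[z]/(f), i.e. z^(26/q) ≠ 1 for each prime q | 26.
z^(13) mod f = 2.
z^(2) mod f = z².
None equal 1, so z has full order 26; f is primitive.

Yes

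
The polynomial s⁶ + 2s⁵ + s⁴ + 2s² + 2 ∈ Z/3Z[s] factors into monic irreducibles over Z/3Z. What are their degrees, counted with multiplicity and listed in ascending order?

Write g(s) = s⁶ + 2s⁵ + s⁴ + 2s² + 2.
Roots in Z/3Z: g(0) = 2; g(1) = 2; g(2) = 1.
Complete factorization: g(s) = (s⁶ + 2s⁵ + s⁴ + 2s² + 2).
Factor degrees with multiplicity: 6 = 6.

6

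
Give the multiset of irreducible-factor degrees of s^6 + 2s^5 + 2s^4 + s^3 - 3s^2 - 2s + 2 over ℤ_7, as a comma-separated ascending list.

1, 2, 3

Write f(s) = s^6 + 2s^5 + 2s^4 + s^3 - 3s^2 - 2s + 2.
Linear factors from roots: (s - 2).
Complete factorization: f(s) = (s - 2)·(s^2 - s - 3)·(s^3 - 2s^2 - 3s - 2).
Factor degrees with multiplicity: 1 + 2 + 3 = 6.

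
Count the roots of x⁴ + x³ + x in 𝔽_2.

Write h(x) = x⁴ + x³ + x.
Evaluate at each of the 2 elements of 𝔽_2:
h(0) = 0 → root; h(1) = 1.
Roots: {0}.

1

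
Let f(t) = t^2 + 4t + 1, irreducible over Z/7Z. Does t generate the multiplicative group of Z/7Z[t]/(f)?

No

|GF(7^2)^×| = 7^2 − 1 = 48. Prime factorization: 48 = 2^4·3.
f is primitive ⇔ t has order 48 in GF(7)[t]/(f), i.e. t^(48/q) ≠ 1 for each prime q | 48.
t^(24) mod f = 1
t^(16) mod f = 1
Since t^(24) = 1, the order of t divides 24 < 48; not primitive.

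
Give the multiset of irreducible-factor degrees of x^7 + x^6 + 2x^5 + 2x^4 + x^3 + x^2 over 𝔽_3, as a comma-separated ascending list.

Write g(x) = x^7 + x^6 + 2x^5 + 2x^4 + x^3 + x^2.
Roots in 𝔽_3: g(0) = 0 → root; g(1) = 2; g(2) = 0 → root.
Linear factors from roots: (x), (x + 1).
Complete factorization: g(x) = (x + 1)·(x)^2·(x^2 + 1)^2.
Factor degrees with multiplicity: 1 + 1 + 1 + 2 + 2 = 7.

1, 1, 1, 2, 2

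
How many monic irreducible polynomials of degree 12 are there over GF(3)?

44220

x^(3^12) − x is the product of all monic irreducibles of degree dividing 12; Möbius inversion gives N = (1/12) Σ μ(12/d)·3^d.
Divisors of 12: 1, 2, 3, 4, 6, 12; μ(12/d) for each: 0, 1, 0, -1, -1, 1.
Σ = 3^2 − 3^4 − 3^6 + 3^12 = 530640.
N = 530640/12 = 44220.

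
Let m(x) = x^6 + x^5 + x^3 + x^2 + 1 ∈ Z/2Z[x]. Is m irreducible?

Check for roots in Z/2Z: m(0) = 1; m(1) = 1.
No roots, so no linear factors.
Monic irreducibles of degree 2 over GF(2): x^2 + x + 1.
None of them divide m (all give nonzero remainder).
Monic irreducibles of degree 3 over GF(2): x^3 + x + 1, x^3 + x^2 + 1.
None of them divide m (all give nonzero remainder).
No irreducible factor of degree ≤ 3 exists, so m is irreducible over GF(2).

Yes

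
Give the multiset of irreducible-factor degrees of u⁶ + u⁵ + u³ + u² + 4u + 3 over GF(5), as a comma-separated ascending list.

Write g(u) = u⁶ + u⁵ + u³ + u² + 4u + 3.
Roots in GF(5): g(0) = 3; g(1) = 1; g(2) = 4; g(3) = 3; g(4) = 4.
Complete factorization: g(u) = (u⁶ + u⁵ + u³ + u² + 4u + 3).
Factor degrees with multiplicity: 6 = 6.

6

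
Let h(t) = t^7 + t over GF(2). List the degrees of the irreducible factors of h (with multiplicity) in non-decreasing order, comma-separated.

1, 1, 1, 2, 2

Roots in GF(2): h(0) = 0 → root; h(1) = 0 → root.
Linear factors from roots: (t), (t + 1).
Complete factorization: h(t) = (t)·(t + 1)^2·(t^2 + t + 1)^2.
Factor degrees with multiplicity: 1 + 1 + 1 + 2 + 2 = 7.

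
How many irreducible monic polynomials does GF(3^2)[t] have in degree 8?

5380020

The number of monic irreducibles of degree 8 over GF(9) is (1/8)·Σ_{d∣8} μ(8/d) 9^d.
Divisors of 8: 1, 2, 4, 8; μ(8/d) for each: 0, 0, -1, 1.
Σ = − 9^4 + 9^8 = 43040160.
N = 43040160/8 = 5380020.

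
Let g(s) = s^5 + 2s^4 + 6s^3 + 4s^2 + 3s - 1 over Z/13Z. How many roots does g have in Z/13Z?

Evaluate at each of the 13 elements of Z/13Z:
g(0) = 12; g(1) = 2; g(2) = 3; g(3) = 0 → root; g(4) = 6; g(5) = 0 → root; g(6) = 8; g(7) = 2; g(8) = 7; g(9) = 0 → root; g(10) = 4; g(11) = 0 → root; g(12) = 8.
Roots: {3, 5, 9, 11}.

4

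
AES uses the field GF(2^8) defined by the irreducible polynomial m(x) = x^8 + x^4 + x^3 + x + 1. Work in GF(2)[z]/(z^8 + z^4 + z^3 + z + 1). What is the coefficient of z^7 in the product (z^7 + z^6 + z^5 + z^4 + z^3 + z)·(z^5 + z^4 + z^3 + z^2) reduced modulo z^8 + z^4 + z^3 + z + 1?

0

Multiply in GF(2)[z]: (z^7 + z^6 + z^5 + z^4 + z^3 + z)·(z^5 + z^4 + z^3 + z^2) = z^12 + z^10 + z^7 + z^6 + z^4 + z^3.
Reduce using z^8 ≡ z^4 + z^3 + z + 1 (mod z^8 + z^4 + z^3 + z + 1).
Reduced: z^4 + z^3 + z^2 + z + 1.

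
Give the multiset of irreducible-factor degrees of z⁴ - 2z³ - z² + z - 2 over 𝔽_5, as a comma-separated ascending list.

Write f(z) = z⁴ - 2z³ - z² + z - 2.
Roots in 𝔽_5: f(0) = 3; f(1) = 2; f(2) = 1; f(3) = 4; f(4) = 4.
Complete factorization: f(z) = (z⁴ - 2z³ - z² + z - 2).
Factor degrees with multiplicity: 4 = 4.

4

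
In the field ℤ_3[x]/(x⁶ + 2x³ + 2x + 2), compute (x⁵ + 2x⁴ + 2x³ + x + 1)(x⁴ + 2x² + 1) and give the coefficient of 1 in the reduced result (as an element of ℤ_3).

Multiply in ℤ_3[x]: (x⁵ + 2x⁴ + 2x³ + x + 1)·(x⁴ + 2x² + 1) = x⁹ + 2x⁸ + x⁷ + x⁶ + x³ + 2x² + x + 1.
Reduce using x⁶ ≡ x³ + x + 1 (mod x⁶ + 2x³ + 2x + 2).
Reduced: 2x⁵ + 2x⁴ + 2x² + x.

0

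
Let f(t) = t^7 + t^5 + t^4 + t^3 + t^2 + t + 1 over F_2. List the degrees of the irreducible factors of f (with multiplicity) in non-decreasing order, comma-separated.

7

Roots in F_2: f(0) = 1; f(1) = 1.
Complete factorization: f(t) = (t^7 + t^5 + t^4 + t^3 + t^2 + t + 1).
Factor degrees with multiplicity: 7 = 7.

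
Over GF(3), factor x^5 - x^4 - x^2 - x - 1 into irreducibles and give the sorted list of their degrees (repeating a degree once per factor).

1, 1, 3

Write g(x) = x^5 - x^4 - x^2 - x - 1.
Roots in GF(3): g(0) = 2; g(1) = 0 → root; g(2) = 0 → root.
Linear factors from roots: (x - 1), (x + 1).
Complete factorization: g(x) = (x + 1)·(x - 1)·(x^3 - x^2 + x + 1).
Factor degrees with multiplicity: 1 + 1 + 3 = 5.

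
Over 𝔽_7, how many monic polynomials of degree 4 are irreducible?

Gauss's count: N_{7}(4) = (1/4) Σ_{d|4} μ(4/d)·7^d.
Divisors of 4: 1, 2, 4; μ(4/d) for each: 0, -1, 1.
Σ = − 7^2 + 7^4 = 2352.
N = 2352/4 = 588.

588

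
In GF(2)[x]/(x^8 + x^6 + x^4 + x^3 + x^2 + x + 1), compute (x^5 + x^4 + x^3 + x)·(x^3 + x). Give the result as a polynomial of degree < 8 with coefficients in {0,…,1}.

x^7 + x^6 + x^5 + x^4 + x^3 + x + 1

Multiply in GF(2)[x]: (x^5 + x^4 + x^3 + x)·(x^3 + x) = x^8 + x^7 + x^5 + x^2.
Reduce using x^8 ≡ x^6 + x^4 + x^3 + x^2 + x + 1 (mod x^8 + x^6 + x^4 + x^3 + x^2 + x + 1).
Reduced: x^7 + x^6 + x^5 + x^4 + x^3 + x + 1.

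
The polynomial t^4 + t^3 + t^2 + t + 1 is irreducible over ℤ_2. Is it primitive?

No

Write f(t) = t^4 + t^3 + t^2 + t + 1.
|GF(2^4)^×| = 2^4 − 1 = 15. Prime factorization: 15 = 3·5.
f is primitive ⇔ t has order 15 in GF(2)[t]/(f), i.e. t^(15/q) ≠ 1 for each prime q | 15.
t^(5) mod f = 1
t^(3) mod f = t^3.
Since t^(5) = 1, the order of t divides 5 < 15; not primitive.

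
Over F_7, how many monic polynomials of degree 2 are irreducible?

Gauss's count: N_{7}(2) = (1/2) Σ_{d|2} μ(2/d)·7^d.
Divisors of 2: 1, 2; μ(2/d) for each: -1, 1.
Σ = − 7^1 + 7^2 = 42.
N = 42/2 = 21.

21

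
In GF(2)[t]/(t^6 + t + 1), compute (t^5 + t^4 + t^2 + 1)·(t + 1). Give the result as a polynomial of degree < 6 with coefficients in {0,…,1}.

t^4 + t^3 + t^2

Multiply in GF(2)[t]: (t^5 + t^4 + t^2 + 1)·(t + 1) = t^6 + t^4 + t^3 + t^2 + t + 1.
Reduce using t^6 ≡ t + 1 (mod t^6 + t + 1).
Reduced: t^4 + t^3 + t^2.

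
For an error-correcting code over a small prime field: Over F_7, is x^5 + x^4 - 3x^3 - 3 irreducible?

Write P(x) = x^5 + x^4 - 3x^3 - 3.
Check for roots in F_7: P(0) = 4; P(1) = 3; P(2) = 0 → root; P(3) = 2; P(4) = 0 → root; P(5) = 5; P(6) = 0 → root.
P(2) = 0, so (x − 2) divides P(x); P is reducible.

No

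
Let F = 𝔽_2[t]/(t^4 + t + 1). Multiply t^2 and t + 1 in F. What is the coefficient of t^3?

1

Multiply in 𝔽_2[t]: (t^2)·(t + 1) = t^3 + t^2.
Reduced: t^3 + t^2.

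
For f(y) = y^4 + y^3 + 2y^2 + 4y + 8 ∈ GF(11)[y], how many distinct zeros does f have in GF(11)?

0

Evaluate at each of the 11 elements of GF(11):
f(0) = 8; f(1) = 5; f(2) = 4; f(3) = 3; f(4) = 2; f(5) = 3; f(6) = 10; f(7) = 7; f(8) = 2; f(9) = 5; f(10) = 6.
No element is a root.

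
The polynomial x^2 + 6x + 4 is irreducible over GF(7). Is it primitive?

Write f(x) = x^2 + 6x + 4.
|GF(7^2)^×| = 7^2 − 1 = 48. Prime factorization: 48 = 2^4·3.
f is primitive ⇔ x has order 48 in GF(7)[x]/(f), i.e. x^(48/q) ≠ 1 for each prime q | 48.
x^(24) mod f = 1
x^(16) mod f = 2.
Since x^(24) = 1, the order of x divides 24 < 48; not primitive.

No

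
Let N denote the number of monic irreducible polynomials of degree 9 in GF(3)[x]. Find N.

The number of monic irreducibles of degree 9 over GF(3) is (1/9)·Σ_{d∣9} μ(9/d) 3^d.
Divisors of 9: 1, 3, 9; μ(9/d) for each: 0, -1, 1.
Σ = − 3^3 + 3^9 = 19656.
N = 19656/9 = 2184.

2184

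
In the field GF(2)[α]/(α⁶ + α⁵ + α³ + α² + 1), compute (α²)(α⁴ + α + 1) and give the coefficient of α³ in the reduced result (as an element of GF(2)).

Multiply in GF(2)[α]: (α²)·(α⁴ + α + 1) = α⁶ + α³ + α².
Reduce using α⁶ ≡ α⁵ + α³ + α² + 1 (mod α⁶ + α⁵ + α³ + α² + 1).
Reduced: α⁵ + 1.

0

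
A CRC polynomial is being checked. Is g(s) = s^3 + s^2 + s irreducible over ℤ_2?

Check for roots in ℤ_2: g(0) = 0 → root; g(1) = 1.
g(0) = 0, so (s) divides g(s); g is reducible.

No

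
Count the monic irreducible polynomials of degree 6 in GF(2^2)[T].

Gauss's count: N_{4}(6) = (1/6) Σ_{d|6} μ(6/d)·4^d.
Divisors of 6: 1, 2, 3, 6; μ(6/d) for each: 1, -1, -1, 1.
Σ = 4^1 − 4^2 − 4^3 + 4^6 = 4020.
N = 4020/6 = 670.

670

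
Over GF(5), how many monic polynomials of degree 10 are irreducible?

By the necklace-counting formula, N_5(10) = (1/10) Σ_{d|10} μ(10/d)·5^d.
Divisors of 10: 1, 2, 5, 10; μ(10/d) for each: 1, -1, -1, 1.
Σ = 5^1 − 5^2 − 5^5 + 5^10 = 9762480.
N = 9762480/10 = 976248.

976248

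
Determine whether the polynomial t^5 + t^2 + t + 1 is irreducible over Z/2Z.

No

Write h(t) = t^5 + t^2 + t + 1.
Check for roots in Z/2Z: h(0) = 1; h(1) = 0 → root.
h(1) = 0, so (t − 1) divides h(t); h is reducible.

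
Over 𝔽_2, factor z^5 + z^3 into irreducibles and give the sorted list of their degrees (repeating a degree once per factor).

Write f(z) = z^5 + z^3.
Roots in 𝔽_2: f(0) = 0 → root; f(1) = 0 → root.
Linear factors from roots: (z), (z + 1).
Complete factorization: f(z) = (z + 1)^2·(z)^3.
Factor degrees with multiplicity: 1 + 1 + 1 + 1 + 1 = 5.

1, 1, 1, 1, 1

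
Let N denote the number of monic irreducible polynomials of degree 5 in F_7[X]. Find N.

Gauss's count: N_{7}(5) = (1/5) Σ_{d|5} μ(5/d)·7^d.
Divisors of 5: 1, 5; μ(5/d) for each: -1, 1.
Σ = − 7^1 + 7^5 = 16800.
N = 16800/5 = 3360.

3360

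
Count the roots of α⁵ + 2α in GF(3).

3

Write P(α) = α⁵ + 2α.
Evaluate at each of the 3 elements of GF(3):
P(0) = 0 → root; P(1) = 0 → root; P(2) = 0 → root.
Roots: {0, 1, 2}.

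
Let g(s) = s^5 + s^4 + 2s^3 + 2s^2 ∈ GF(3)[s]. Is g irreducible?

No

Check for roots in GF(3): g(0) = 0 → root; g(1) = 0 → root; g(2) = 0 → root.
g(0) = 0, so (s) divides g(s); g is reducible.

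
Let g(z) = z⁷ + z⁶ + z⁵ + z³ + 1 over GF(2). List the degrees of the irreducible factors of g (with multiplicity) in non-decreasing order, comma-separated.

2, 2, 3

Roots in GF(2): g(0) = 1; g(1) = 1.
Complete factorization: g(z) = (z² + z + 1)^2·(z³ + z² + 1).
Factor degrees with multiplicity: 2 + 2 + 3 = 7.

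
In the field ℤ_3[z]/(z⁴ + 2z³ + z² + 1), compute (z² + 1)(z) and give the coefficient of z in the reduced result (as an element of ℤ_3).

1

Multiply in ℤ_3[z]: (z² + 1)·(z) = z³ + z.
Reduced: z³ + z.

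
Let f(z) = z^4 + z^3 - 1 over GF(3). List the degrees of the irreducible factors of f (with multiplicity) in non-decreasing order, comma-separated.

Roots in GF(3): f(0) = 2; f(1) = 1; f(2) = 2.
Complete factorization: f(z) = (z^4 + z^3 - 1).
Factor degrees with multiplicity: 4 = 4.

4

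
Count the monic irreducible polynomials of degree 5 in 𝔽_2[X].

6

x^(2^5) − x is the product of all monic irreducibles of degree dividing 5; Möbius inversion gives N = (1/5) Σ μ(5/d)·2^d.
Divisors of 5: 1, 5; μ(5/d) for each: -1, 1.
Σ = − 2^1 + 2^5 = 30.
N = 30/5 = 6.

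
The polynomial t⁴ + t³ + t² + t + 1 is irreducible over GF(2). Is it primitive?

Write f(t) = t⁴ + t³ + t² + t + 1.
|GF(2^4)^×| = 2^4 − 1 = 15. Prime factorization: 15 = 3·5.
f is primitive ⇔ t has order 15 in GF(2)[t]/(f), i.e. t^(15/q) ≠ 1 for each prime q | 15.
t^(5) mod f = 1
t^(3) mod f = t³.
Since t^(5) = 1, the order of t divides 5 < 15; not primitive.

No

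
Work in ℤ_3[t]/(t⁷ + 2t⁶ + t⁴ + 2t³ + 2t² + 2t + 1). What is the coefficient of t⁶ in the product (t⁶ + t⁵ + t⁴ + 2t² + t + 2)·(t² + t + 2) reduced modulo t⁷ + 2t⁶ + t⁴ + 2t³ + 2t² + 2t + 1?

1

Multiply in ℤ_3[t]: (t⁶ + t⁵ + t⁴ + 2t² + t + 2)·(t² + t + 2) = t⁸ + 2t⁷ + t⁶ + t⁴ + t² + t + 1.
Reduce using t⁷ ≡ t⁶ + 2t⁴ + t³ + t² + t + 2 (mod t⁷ + 2t⁶ + t⁴ + 2t³ + 2t² + 2t + 1).
Reduced: t⁶ + 2t⁵ + 2t⁴ + t³ + 2t² + 1.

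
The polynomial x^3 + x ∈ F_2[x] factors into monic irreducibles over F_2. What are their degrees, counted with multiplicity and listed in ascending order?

1, 1, 1

Write h(x) = x^3 + x.
Roots in F_2: h(0) = 0 → root; h(1) = 0 → root.
Linear factors from roots: (x), (x + 1).
Complete factorization: h(x) = (x)·(x + 1)^2.
Factor degrees with multiplicity: 1 + 1 + 1 = 3.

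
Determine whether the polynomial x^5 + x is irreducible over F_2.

No

Write h(x) = x^5 + x.
Check for roots in F_2: h(0) = 0 → root; h(1) = 0 → root.
h(0) = 0, so (x) divides h(x); h is reducible.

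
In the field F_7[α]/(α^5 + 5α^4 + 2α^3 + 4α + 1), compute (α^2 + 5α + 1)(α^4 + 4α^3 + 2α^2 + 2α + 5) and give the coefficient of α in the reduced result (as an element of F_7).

Multiply in F_7[α]: (α^2 + 5α + 1)·(α^4 + 4α^3 + 2α^2 + 2α + 5) = α^6 + 2α^5 + 2α^4 + 2α^3 + 3α^2 + 6α + 5.
Reduce using α^5 ≡ 2α^4 + 5α^3 + 3α + 6 (mod α^5 + 5α^4 + 2α^3 + 4α + 1).
Reduced: α^4 + α^3 + 6α^2 + 3α + 1.

3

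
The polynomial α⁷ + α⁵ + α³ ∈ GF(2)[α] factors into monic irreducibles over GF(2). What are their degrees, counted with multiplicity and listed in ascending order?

Write h(α) = α⁷ + α⁵ + α³.
Roots in GF(2): h(0) = 0 → root; h(1) = 1.
Linear factors from roots: (α).
Complete factorization: h(α) = (α)^3·(α² + α + 1)^2.
Factor degrees with multiplicity: 1 + 1 + 1 + 2 + 2 = 7.

1, 1, 1, 2, 2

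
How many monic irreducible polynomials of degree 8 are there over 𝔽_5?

48750

x^(5^8) − x is the product of all monic irreducibles of degree dividing 8; Möbius inversion gives N = (1/8) Σ μ(8/d)·5^d.
Divisors of 8: 1, 2, 4, 8; μ(8/d) for each: 0, 0, -1, 1.
Σ = − 5^4 + 5^8 = 390000.
N = 390000/8 = 48750.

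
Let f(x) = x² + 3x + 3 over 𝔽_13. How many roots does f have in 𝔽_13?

Evaluate at each of the 13 elements of 𝔽_13:
f(0) = 3; f(1) = 7; f(2) = 0 → root; f(3) = 8; f(4) = 5; f(5) = 4; f(6) = 5; f(7) = 8; f(8) = 0 → root; f(9) = 7; f(10) = 3; f(11) = 1; f(12) = 1.
Roots: {2, 8}.

2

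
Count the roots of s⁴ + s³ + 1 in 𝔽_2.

0

Write g(s) = s⁴ + s³ + 1.
Evaluate at each of the 2 elements of 𝔽_2:
g(0) = 1; g(1) = 1.
No element is a root.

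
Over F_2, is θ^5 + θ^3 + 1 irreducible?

Write f(θ) = θ^5 + θ^3 + 1.
Check for roots in F_2: f(0) = 1; f(1) = 1.
No roots, so no linear factors.
Monic irreducibles of degree 2 over GF(2): θ^2 + θ + 1.
None of them divide f (all give nonzero remainder).
No irreducible factor of degree ≤ 2 exists, so f is irreducible over GF(2).

Yes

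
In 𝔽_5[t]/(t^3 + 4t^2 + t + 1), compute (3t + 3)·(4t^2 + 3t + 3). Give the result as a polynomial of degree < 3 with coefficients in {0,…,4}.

3t^2 + t + 2

Multiply in 𝔽_5[t]: (3t + 3)·(4t^2 + 3t + 3) = 2t^3 + t^2 + 3t + 4.
Reduce using t^3 ≡ t^2 + 4t + 4 (mod t^3 + 4t^2 + t + 1).
Reduced: 3t^2 + t + 2.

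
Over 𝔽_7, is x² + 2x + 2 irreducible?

Write P(x) = x² + 2x + 2.
Check for roots in 𝔽_7: P(0) = 2; P(1) = 5; P(2) = 3; P(3) = 3; P(4) = 5; P(5) = 2; P(6) = 1.
No roots. A degree-2 polynomial over a field with no linear factor is irreducible.

Yes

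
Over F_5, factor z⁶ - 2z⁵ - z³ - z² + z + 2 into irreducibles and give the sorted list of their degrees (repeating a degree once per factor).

Write h(z) = z⁶ - 2z⁵ - z³ - z² + z + 2.
Roots in F_5: h(0) = 2; h(1) = 0 → root; h(2) = 2; h(3) = 2; h(4) = 4.
Linear factors from roots: (z - 1).
Complete factorization: h(z) = (z - 1)·(z² - 2z - 2)·(z³ + z² - 2z + 1).
Factor degrees with multiplicity: 1 + 2 + 3 = 6.

1, 2, 3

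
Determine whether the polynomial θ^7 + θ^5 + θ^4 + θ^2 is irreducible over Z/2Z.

No

Write g(θ) = θ^7 + θ^5 + θ^4 + θ^2.
Check for roots in Z/2Z: g(0) = 0 → root; g(1) = 0 → root.
g(0) = 0, so (θ) divides g(θ); g is reducible.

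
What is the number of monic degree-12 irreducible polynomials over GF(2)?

x^(2^12) − x is the product of all monic irreducibles of degree dividing 12; Möbius inversion gives N = (1/12) Σ μ(12/d)·2^d.
Divisors of 12: 1, 2, 3, 4, 6, 12; μ(12/d) for each: 0, 1, 0, -1, -1, 1.
Σ = 2^2 − 2^4 − 2^6 + 2^12 = 4020.
N = 4020/12 = 335.

335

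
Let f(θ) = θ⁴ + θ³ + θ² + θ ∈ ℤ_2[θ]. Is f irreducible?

No

Check for roots in ℤ_2: f(0) = 0 → root; f(1) = 0 → root.
f(0) = 0, so (θ) divides f(θ); f is reducible.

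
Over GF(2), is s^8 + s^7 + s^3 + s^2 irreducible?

Write m(s) = s^8 + s^7 + s^3 + s^2.
Check for roots in GF(2): m(0) = 0 → root; m(1) = 0 → root.
m(0) = 0, so (s) divides m(s); m is reducible.

No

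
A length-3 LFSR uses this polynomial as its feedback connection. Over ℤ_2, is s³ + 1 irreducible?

Write m(s) = s³ + 1.
Check for roots in ℤ_2: m(0) = 1; m(1) = 0 → root.
m(1) = 0, so (s − 1) divides m(s); m is reducible.

No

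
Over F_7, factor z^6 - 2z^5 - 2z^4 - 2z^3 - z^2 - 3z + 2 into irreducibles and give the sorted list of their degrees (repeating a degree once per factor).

1, 1, 1, 1, 2

Write f(z) = z^6 - 2z^5 - 2z^4 - 2z^3 - z^2 - 3z + 2.
Linear factors from roots: (z - 1), (z - 2), (z + 1).
Complete factorization: f(z) = (z + 1)·(z - 1)·(z - 2)^2·(z^2 + 2z + 3).
Factor degrees with multiplicity: 1 + 1 + 1 + 1 + 2 = 6.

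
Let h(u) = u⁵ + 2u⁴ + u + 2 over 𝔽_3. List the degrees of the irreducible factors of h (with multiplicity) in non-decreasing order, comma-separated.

Roots in 𝔽_3: h(0) = 2; h(1) = 0 → root; h(2) = 2.
Linear factors from roots: (u + 2).
Complete factorization: h(u) = (u + 2)·(u² + u + 2)·(u² + 2u + 2).
Factor degrees with multiplicity: 1 + 2 + 2 = 5.

1, 2, 2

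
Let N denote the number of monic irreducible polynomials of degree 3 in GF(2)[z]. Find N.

The number of monic irreducibles of degree 3 over GF(2) is (1/3)·Σ_{d∣3} μ(3/d) 2^d.
Divisors of 3: 1, 3; μ(3/d) for each: -1, 1.
Σ = − 2^1 + 2^3 = 6.
N = 6/3 = 2.

2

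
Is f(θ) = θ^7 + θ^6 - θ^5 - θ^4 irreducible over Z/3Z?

No

Check for roots in Z/3Z: f(0) = 0 → root; f(1) = 0 → root; f(2) = 0 → root.
f(0) = 0, so (θ) divides f(θ); f is reducible.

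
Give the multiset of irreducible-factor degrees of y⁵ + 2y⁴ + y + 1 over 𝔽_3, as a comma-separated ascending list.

5

Write f(y) = y⁵ + 2y⁴ + y + 1.
Roots in 𝔽_3: f(0) = 1; f(1) = 2; f(2) = 1.
Complete factorization: f(y) = (y⁵ + 2y⁴ + y + 1).
Factor degrees with multiplicity: 5 = 5.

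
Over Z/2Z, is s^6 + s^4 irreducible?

Write f(s) = s^6 + s^4.
Check for roots in Z/2Z: f(0) = 0 → root; f(1) = 0 → root.
f(0) = 0, so (s) divides f(s); f is reducible.

No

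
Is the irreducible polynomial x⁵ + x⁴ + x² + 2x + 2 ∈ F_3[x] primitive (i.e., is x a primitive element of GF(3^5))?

Write f(x) = x⁵ + x⁴ + x² + 2x + 2.
|GF(3^5)^×| = 3^5 − 1 = 242. Prime factorization: 242 = 2·11^2.
f is primitive ⇔ x has order 242 in GF(3)[x]/(f), i.e. x^(242/q) ≠ 1 for each prime q | 242.
x^(121) mod f = 1
x^(22) mod f = x⁴ + 2x³ + 2.
Since x^(121) = 1, the order of x divides 121 < 242; not primitive.

No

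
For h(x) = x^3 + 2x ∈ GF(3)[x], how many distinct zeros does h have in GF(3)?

3

Evaluate at each of the 3 elements of GF(3):
h(0) = 0 → root; h(1) = 0 → root; h(2) = 0 → root.
Roots: {0, 1, 2}.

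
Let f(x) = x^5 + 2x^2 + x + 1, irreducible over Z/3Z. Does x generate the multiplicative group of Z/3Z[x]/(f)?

|GF(3^5)^×| = 3^5 − 1 = 242. Prime factorization: 242 = 2·11^2.
f is primitive ⇔ x has order 242 in GF(3)[x]/(f), i.e. x^(242/q) ≠ 1 for each prime q | 242.
x^(121) mod f = 2.
x^(22) mod f = x^4 + x^3 + 2x^2 + x.
None equal 1, so x has full order 242; f is primitive.

Yes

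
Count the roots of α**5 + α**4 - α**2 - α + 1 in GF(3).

0

Write P(α) = α**5 + α**4 - α**2 - α + 1.
Evaluate at each of the 3 elements of GF(3):
P(0) = 1; P(1) = 1; P(2) = 1.
No element is a root.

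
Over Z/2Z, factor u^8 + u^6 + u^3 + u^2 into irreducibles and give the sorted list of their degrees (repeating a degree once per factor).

1, 1, 1, 2, 3

Write g(u) = u^8 + u^6 + u^3 + u^2.
Roots in Z/2Z: g(0) = 0 → root; g(1) = 0 → root.
Linear factors from roots: (u), (u + 1).
Complete factorization: g(u) = (u + 1)·(u)^2·(u^2 + u + 1)·(u^3 + u + 1).
Factor degrees with multiplicity: 1 + 1 + 1 + 2 + 3 = 8.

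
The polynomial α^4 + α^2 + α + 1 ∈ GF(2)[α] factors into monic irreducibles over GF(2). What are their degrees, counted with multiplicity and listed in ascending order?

Write f(α) = α^4 + α^2 + α + 1.
Roots in GF(2): f(0) = 1; f(1) = 0 → root.
Linear factors from roots: (α + 1).
Complete factorization: f(α) = (α + 1)·(α^3 + α^2 + 1).
Factor degrees with multiplicity: 1 + 3 = 4.

1, 3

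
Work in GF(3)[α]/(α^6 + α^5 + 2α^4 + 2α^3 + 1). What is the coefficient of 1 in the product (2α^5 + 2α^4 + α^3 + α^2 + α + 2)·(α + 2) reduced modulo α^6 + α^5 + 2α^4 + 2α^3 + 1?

2

Multiply in GF(3)[α]: (2α^5 + 2α^4 + α^3 + α^2 + α + 2)·(α + 2) = 2α^6 + 2α^4 + α + 1.
Reduce using α^6 ≡ 2α^5 + α^4 + α^3 + 2 (mod α^6 + α^5 + 2α^4 + 2α^3 + 1).
Reduced: α^5 + α^4 + 2α^3 + α + 2.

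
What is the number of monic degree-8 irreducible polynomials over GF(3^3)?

35303625630

By the necklace-counting formula, N_27(8) = (1/8) Σ_{d|8} μ(8/d)·27^d.
Divisors of 8: 1, 2, 4, 8; μ(8/d) for each: 0, 0, -1, 1.
Σ = − 27^4 + 27^8 = 282429005040.
N = 282429005040/8 = 35303625630.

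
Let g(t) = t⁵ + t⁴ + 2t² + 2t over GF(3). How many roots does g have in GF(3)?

Evaluate at each of the 3 elements of GF(3):
g(0) = 0 → root; g(1) = 0 → root; g(2) = 0 → root.
Roots: {0, 1, 2}.

3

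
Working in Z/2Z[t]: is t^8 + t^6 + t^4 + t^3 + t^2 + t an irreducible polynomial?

Write P(t) = t^8 + t^6 + t^4 + t^3 + t^2 + t.
Check for roots in Z/2Z: P(0) = 0 → root; P(1) = 0 → root.
P(0) = 0, so (t) divides P(t); P is reducible.

No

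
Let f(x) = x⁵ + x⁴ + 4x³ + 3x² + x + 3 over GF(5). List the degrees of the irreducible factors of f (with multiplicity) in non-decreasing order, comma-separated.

1, 1, 3

Roots in GF(5): f(0) = 3; f(1) = 3; f(2) = 2; f(3) = 0 → root; f(4) = 1.
Linear factors from roots: (x + 2).
Complete factorization: f(x) = (x + 2)^2·(x³ + 2x² + 2x + 2).
Factor degrees with multiplicity: 1 + 1 + 3 = 5.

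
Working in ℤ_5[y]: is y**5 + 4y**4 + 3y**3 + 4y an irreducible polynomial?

Write g(y) = y**5 + 4y**4 + 3y**3 + 4y.
Check for roots in ℤ_5: g(0) = 0 → root; g(1) = 2; g(2) = 3; g(3) = 0 → root; g(4) = 1.
g(0) = 0, so (y) divides g(y); g is reducible.

No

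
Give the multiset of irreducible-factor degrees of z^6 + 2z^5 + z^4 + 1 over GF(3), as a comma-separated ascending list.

Write g(z) = z^6 + 2z^5 + z^4 + 1.
Roots in GF(3): g(0) = 1; g(1) = 2; g(2) = 1.
Complete factorization: g(z) = (z^6 + 2z^5 + z^4 + 1).
Factor degrees with multiplicity: 6 = 6.

6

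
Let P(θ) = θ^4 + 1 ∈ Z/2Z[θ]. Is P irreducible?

No

Check for roots in Z/2Z: P(0) = 1; P(1) = 0 → root.
P(1) = 0, so (θ − 1) divides P(θ); P is reducible.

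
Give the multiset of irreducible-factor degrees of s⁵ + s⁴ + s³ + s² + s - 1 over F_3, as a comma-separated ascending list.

2, 3

Write h(s) = s⁵ + s⁴ + s³ + s² + s - 1.
Roots in F_3: h(0) = 2; h(1) = 1; h(2) = 1.
Complete factorization: h(s) = (s² - s - 1)·(s³ - s² + s + 1).
Factor degrees with multiplicity: 2 + 3 = 5.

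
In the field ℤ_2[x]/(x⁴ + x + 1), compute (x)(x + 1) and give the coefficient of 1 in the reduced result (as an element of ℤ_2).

0

Multiply in ℤ_2[x]: (x)·(x + 1) = x² + x.
Reduced: x² + x.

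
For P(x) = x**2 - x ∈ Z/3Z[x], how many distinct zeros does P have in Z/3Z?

2

Evaluate at each of the 3 elements of Z/3Z:
P(0) = 0 → root; P(1) = 0 → root; P(2) = 2.
Roots: {0, 1}.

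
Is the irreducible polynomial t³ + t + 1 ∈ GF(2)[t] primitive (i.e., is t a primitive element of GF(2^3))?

Yes

Write f(t) = t³ + t + 1.
|GF(2^3)^×| = 2^3 − 1 = 7. Prime factorization: 7 = 7.
f is primitive ⇔ t has order 7 in GF(2)[t]/(f), i.e. t^(7/q) ≠ 1 for each prime q | 7.
t^(1) mod f = t.
None equal 1, so t has full order 7; f is primitive.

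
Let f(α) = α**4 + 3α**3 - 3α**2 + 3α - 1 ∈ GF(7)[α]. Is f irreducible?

Check for roots in GF(7): f(0) = 6; f(1) = 3; f(2) = 5; f(3) = 3; f(4) = 5; f(5) = 1; f(6) = 5.
No roots, so no linear factors.
Degree-2 irreducible divisors: test the 21 monic irreducibles of degree 2 over GF(7).
None of them divide f (all give nonzero remainder).
No irreducible factor of degree ≤ 2 exists, so f is irreducible over GF(7).

Yes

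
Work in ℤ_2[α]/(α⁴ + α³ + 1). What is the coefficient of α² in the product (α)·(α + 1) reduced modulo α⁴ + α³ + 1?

Multiply in ℤ_2[α]: (α)·(α + 1) = α² + α.
Reduced: α² + α.

1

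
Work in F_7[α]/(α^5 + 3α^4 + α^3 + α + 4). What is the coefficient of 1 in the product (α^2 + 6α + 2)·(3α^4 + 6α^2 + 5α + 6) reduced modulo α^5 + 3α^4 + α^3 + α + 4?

Multiply in F_7[α]: (α^2 + 6α + 2)·(3α^4 + 6α^2 + 5α + 6) = 3α^6 + 4α^5 + 5α^4 + 6α^3 + 6α^2 + 4α + 5.
Reduce using α^5 ≡ 4α^4 + 6α^3 + 6α + 3 (mod α^5 + 3α^4 + α^3 + α + 4).
Reduced: 3α^4 + 4α^3 + 3α^2 + 4α + 4.

4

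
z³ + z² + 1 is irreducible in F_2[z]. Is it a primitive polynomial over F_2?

Yes

Write f(z) = z³ + z² + 1.
|GF(2^3)^×| = 2^3 − 1 = 7. Prime factorization: 7 = 7.
f is primitive ⇔ z has order 7 in GF(2)[z]/(f), i.e. z^(7/q) ≠ 1 for each prime q | 7.
z^(1) mod f = z.
None equal 1, so z has full order 7; f is primitive.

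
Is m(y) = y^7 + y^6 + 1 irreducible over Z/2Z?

Check for roots in Z/2Z: m(0) = 1; m(1) = 1.
No roots, so no linear factors.
Monic irreducibles of degree 2 over GF(2): y^2 + y + 1.
None of them divide m (all give nonzero remainder).
Monic irreducibles of degree 3 over GF(2): y^3 + y + 1, y^3 + y^2 + 1.
None of them divide m (all give nonzero remainder).
No irreducible factor of degree ≤ 3 exists, so m is irreducible over GF(2).

Yes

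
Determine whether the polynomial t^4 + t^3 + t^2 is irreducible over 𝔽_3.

Write f(t) = t^4 + t^3 + t^2.
Check for roots in 𝔽_3: f(0) = 0 → root; f(1) = 0 → root; f(2) = 1.
f(0) = 0, so (t) divides f(t); f is reducible.

No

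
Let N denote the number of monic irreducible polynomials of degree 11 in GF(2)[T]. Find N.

186

The number of monic irreducibles of degree 11 over GF(2) is (1/11)·Σ_{d∣11} μ(11/d) 2^d.
Divisors of 11: 1, 11; μ(11/d) for each: -1, 1.
Σ = − 2^1 + 2^11 = 2046.
N = 2046/11 = 186.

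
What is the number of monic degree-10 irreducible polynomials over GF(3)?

5880

The number of monic irreducibles of degree 10 over GF(3) is (1/10)·Σ_{d∣10} μ(10/d) 3^d.
Divisors of 10: 1, 2, 5, 10; μ(10/d) for each: 1, -1, -1, 1.
Σ = 3^1 − 3^2 − 3^5 + 3^10 = 58800.
N = 58800/10 = 5880.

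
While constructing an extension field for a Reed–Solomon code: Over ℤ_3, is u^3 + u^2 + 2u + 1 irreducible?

Yes

Write h(u) = u^3 + u^2 + 2u + 1.
Check for roots in ℤ_3: h(0) = 1; h(1) = 2; h(2) = 2.
No roots. A degree-3 polynomial over a field with no linear factor is irreducible.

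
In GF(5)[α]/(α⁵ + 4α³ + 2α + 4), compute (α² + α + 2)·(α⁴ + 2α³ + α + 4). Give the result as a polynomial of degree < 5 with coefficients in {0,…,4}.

3α^3 + 3α^2 + α + 1

Multiply in GF(5)[α]: (α² + α + 2)·(α⁴ + 2α³ + α + 4) = α⁶ + 3α⁵ + 4α⁴ + α + 3.
Reduce using α⁵ ≡ α³ + 3α + 1 (mod α⁵ + 4α³ + 2α + 4).
Reduced: 3α³ + 3α² + α + 1.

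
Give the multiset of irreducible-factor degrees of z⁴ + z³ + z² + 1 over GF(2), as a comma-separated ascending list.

1, 3

Write f(z) = z⁴ + z³ + z² + 1.
Roots in GF(2): f(0) = 1; f(1) = 0 → root.
Linear factors from roots: (z + 1).
Complete factorization: f(z) = (z + 1)·(z³ + z + 1).
Factor degrees with multiplicity: 1 + 3 = 4.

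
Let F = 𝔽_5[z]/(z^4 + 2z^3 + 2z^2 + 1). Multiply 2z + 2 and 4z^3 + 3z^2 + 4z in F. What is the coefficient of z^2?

3

Multiply in 𝔽_5[z]: (2z + 2)·(4z^3 + 3z^2 + 4z) = 3z^4 + 4z^3 + 4z^2 + 3z.
Reduce using z^4 ≡ 3z^3 + 3z^2 + 4 (mod z^4 + 2z^3 + 2z^2 + 1).
Reduced: 3z^3 + 3z^2 + 3z + 2.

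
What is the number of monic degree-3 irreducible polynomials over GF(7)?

112

x^(7^3) − x is the product of all monic irreducibles of degree dividing 3; Möbius inversion gives N = (1/3) Σ μ(3/d)·7^d.
Divisors of 3: 1, 3; μ(3/d) for each: -1, 1.
Σ = − 7^1 + 7^3 = 336.
N = 336/3 = 112.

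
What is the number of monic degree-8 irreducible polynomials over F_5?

By the necklace-counting formula, N_5(8) = (1/8) Σ_{d|8} μ(8/d)·5^d.
Divisors of 8: 1, 2, 4, 8; μ(8/d) for each: 0, 0, -1, 1.
Σ = − 5^4 + 5^8 = 390000.
N = 390000/8 = 48750.

48750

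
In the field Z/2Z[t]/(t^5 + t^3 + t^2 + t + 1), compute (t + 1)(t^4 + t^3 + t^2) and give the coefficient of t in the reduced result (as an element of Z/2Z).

1

Multiply in Z/2Z[t]: (t + 1)·(t^4 + t^3 + t^2) = t^5 + t^2.
Reduce using t^5 ≡ t^3 + t^2 + t + 1 (mod t^5 + t^3 + t^2 + t + 1).
Reduced: t^3 + t + 1.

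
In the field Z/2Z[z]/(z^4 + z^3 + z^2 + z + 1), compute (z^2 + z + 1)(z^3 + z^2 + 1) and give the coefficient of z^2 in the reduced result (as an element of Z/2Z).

Multiply in Z/2Z[z]: (z^2 + z + 1)·(z^3 + z^2 + 1) = z^5 + z + 1.
Reduce using z^4 ≡ z^3 + z^2 + z + 1 (mod z^4 + z^3 + z^2 + z + 1).
Reduced: z.

0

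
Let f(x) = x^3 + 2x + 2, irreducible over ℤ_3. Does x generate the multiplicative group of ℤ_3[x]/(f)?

No

|GF(3^3)^×| = 3^3 − 1 = 26. Prime factorization: 26 = 2·13.
f is primitive ⇔ x has order 26 in GF(3)[x]/(f), i.e. x^(26/q) ≠ 1 for each prime q | 26.
x^(13) mod f = 1
x^(2) mod f = x^2.
Since x^(13) = 1, the order of x divides 13 < 26; not primitive.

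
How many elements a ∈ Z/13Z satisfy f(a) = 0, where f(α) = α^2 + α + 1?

2

Evaluate at each of the 13 elements of Z/13Z:
f(0) = 1; f(1) = 3; f(2) = 7; f(3) = 0 → root; f(4) = 8; f(5) = 5; f(6) = 4; f(7) = 5; f(8) = 8; f(9) = 0 → root; f(10) = 7; f(11) = 3; f(12) = 1.
Roots: {3, 9}.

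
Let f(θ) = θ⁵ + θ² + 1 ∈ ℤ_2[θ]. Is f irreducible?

Check for roots in ℤ_2: f(0) = 1; f(1) = 1.
No roots, so no linear factors.
Monic irreducibles of degree 2 over GF(2): θ² + θ + 1.
None of them divide f (all give nonzero remainder).
No irreducible factor of degree ≤ 2 exists, so f is irreducible over GF(2).

Yes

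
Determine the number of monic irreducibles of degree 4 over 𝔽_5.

150

Gauss's count: N_{5}(4) = (1/4) Σ_{d|4} μ(4/d)·5^d.
Divisors of 4: 1, 2, 4; μ(4/d) for each: 0, -1, 1.
Σ = − 5^2 + 5^4 = 600.
N = 600/4 = 150.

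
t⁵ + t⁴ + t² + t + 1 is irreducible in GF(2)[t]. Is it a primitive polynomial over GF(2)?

Yes

Write f(t) = t⁵ + t⁴ + t² + t + 1.
|GF(2^5)^×| = 2^5 − 1 = 31. Prime factorization: 31 = 31.
f is primitive ⇔ t has order 31 in GF(2)[t]/(f), i.e. t^(31/q) ≠ 1 for each prime q | 31.
t^(1) mod f = t.
None equal 1, so t has full order 31; f is primitive.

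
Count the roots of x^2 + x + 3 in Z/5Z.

Write P(x) = x^2 + x + 3.
Evaluate at each of the 5 elements of Z/5Z:
P(0) = 3; P(1) = 0 → root; P(2) = 4; P(3) = 0 → root; P(4) = 3.
Roots: {1, 3}.

2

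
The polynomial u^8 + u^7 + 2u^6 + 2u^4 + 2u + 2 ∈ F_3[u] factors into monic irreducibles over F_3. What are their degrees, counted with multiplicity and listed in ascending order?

8

Write f(u) = u^8 + u^7 + 2u^6 + 2u^4 + 2u + 2.
Roots in F_3: f(0) = 2; f(1) = 1; f(2) = 1.
Complete factorization: f(u) = (u^8 + u^7 + 2u^6 + 2u^4 + 2u + 2).
Factor degrees with multiplicity: 8 = 8.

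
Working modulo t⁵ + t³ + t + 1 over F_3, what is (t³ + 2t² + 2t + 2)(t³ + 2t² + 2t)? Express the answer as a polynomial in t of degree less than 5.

t^4 + t^2 + 2t + 2

Multiply in F_3[t]: (t³ + 2t² + 2t + 2)·(t³ + 2t² + 2t) = t⁶ + t⁵ + 2t⁴ + t³ + 2t² + t.
Reduce using t⁵ ≡ 2t³ + 2t + 2 (mod t⁵ + t³ + t + 1).
Reduced: t⁴ + t² + 2t + 2.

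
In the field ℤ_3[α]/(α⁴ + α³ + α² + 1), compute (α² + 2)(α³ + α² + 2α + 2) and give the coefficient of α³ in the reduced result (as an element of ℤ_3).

Multiply in ℤ_3[α]: (α² + 2)·(α³ + α² + 2α + 2) = α⁵ + α⁴ + α³ + α² + α + 1.
Reduce using α⁴ ≡ 2α³ + 2α² + 2 (mod α⁴ + α³ + α² + 1).
Reduced: α² + 1.

0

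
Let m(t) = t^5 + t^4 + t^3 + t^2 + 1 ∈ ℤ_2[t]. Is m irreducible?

Yes

Check for roots in ℤ_2: m(0) = 1; m(1) = 1.
No roots, so no linear factors.
Monic irreducibles of degree 2 over GF(2): t^2 + t + 1.
None of them divide m (all give nonzero remainder).
No irreducible factor of degree ≤ 2 exists, so m is irreducible over GF(2).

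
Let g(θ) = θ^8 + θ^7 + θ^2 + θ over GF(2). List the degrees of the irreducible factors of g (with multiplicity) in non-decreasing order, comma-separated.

Roots in GF(2): g(0) = 0 → root; g(1) = 0 → root.
Linear factors from roots: (θ), (θ + 1).
Complete factorization: g(θ) = (θ)·(θ + 1)^3·(θ^2 + θ + 1)^2.
Factor degrees with multiplicity: 1 + 1 + 1 + 1 + 2 + 2 = 8.

1, 1, 1, 1, 2, 2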